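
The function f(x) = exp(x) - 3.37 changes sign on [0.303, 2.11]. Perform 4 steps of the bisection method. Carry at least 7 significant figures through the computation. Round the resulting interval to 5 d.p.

f(0.303000) = -2.016086, f(2.110000) = 4.878241 (opposite signs)
step 1: m = 1.206500, f(m) = -0.028232 < 0 → root in [1.206500, 2.110000]
step 2: m = 1.658250, f(m) = 1.880115 > 0 → root in [1.206500, 1.658250]
step 3: m = 1.432375, f(m) = 0.818635 > 0 → root in [1.206500, 1.432375]
step 4: m = 1.319437, f(m) = 0.371316 > 0 → root in [1.206500, 1.319437]

[1.20650, 1.31944]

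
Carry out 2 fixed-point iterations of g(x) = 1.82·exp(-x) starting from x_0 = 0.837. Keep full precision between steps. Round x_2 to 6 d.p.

0.827590

x_1 = g(0.837000) = 0.788074
x_2 = g(0.788074) = 0.827590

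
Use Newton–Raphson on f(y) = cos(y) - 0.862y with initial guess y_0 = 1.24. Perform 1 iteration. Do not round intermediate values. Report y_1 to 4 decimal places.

f'(y) = -sin(y) - 0.862
y_0 = 1.240000: f = -0.744084, f' = -1.807784 → y_1 = 1.240000 - (-0.744084)/(-1.807784) = 0.828400

0.8284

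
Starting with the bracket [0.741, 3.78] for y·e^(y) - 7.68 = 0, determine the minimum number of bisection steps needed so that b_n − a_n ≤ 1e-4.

Initial width b − a = 3.78 − 0.741 = 3.039000.
After n steps the width is (b−a)/2^n; need (b−a)/2^n ≤ 1e-4.
So n ≥ log₂(3.039000/1e-4) = log₂(30390.0000) ≈ 14.8913.
Hence n = 15.

15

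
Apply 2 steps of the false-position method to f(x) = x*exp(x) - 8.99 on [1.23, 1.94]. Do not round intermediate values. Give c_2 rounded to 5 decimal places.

1.66416

f(1.230000) = -4.781888, f(1.940000) = 4.509977
step 1: c = 1.595388, f(c) = -1.124346 < 0 → new bracket [1.595388, 1.940000]
step 2: c = 1.664157, f(c) = -0.201226 < 0 → new bracket [1.664157, 1.940000]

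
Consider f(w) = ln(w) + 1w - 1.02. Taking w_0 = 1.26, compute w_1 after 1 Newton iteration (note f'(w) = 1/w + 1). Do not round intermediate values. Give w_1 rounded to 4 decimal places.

0.9973

w_0 = 1.260000: f = 0.471112, f' = 1.793651 → w_1 = 1.260000 - (0.471112)/(1.793651) = 0.997345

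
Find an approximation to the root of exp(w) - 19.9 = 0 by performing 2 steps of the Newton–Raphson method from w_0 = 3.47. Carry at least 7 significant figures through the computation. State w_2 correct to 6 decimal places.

2.995416

f'(w) = exp(w)
w_0 = 3.470000: f = 12.236742, f' = 32.136742 → w_1 = 3.470000 - (12.236742)/(32.136742) = 3.089229
w_1 = 3.089229: f = 2.060138, f' = 21.960138 → w_2 = 3.089229 - (2.060138)/(21.960138) = 2.995416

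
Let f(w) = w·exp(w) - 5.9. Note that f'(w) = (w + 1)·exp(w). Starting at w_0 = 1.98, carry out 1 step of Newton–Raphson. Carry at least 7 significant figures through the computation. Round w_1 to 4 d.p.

w_0 = 1.980000: f = 8.440631, f' = 21.583374 → w_1 = 1.980000 - (8.440631)/(21.583374) = 1.588929

1.5889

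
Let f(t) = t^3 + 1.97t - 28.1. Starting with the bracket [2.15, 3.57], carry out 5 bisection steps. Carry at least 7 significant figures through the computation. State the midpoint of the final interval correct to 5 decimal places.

f(2.150000) = -13.926125, f(3.570000) = 24.432193 (opposite signs)
step 1: m = 2.860000, f(m) = 0.927856 > 0 → root in [2.150000, 2.860000]
step 2: m = 2.505000, f(m) = -7.446212 < 0 → root in [2.505000, 2.860000]
step 3: m = 2.682500, f(m) = -3.512725 < 0 → root in [2.682500, 2.860000]
step 4: m = 2.771250, f(m) = -1.357918 < 0 → root in [2.771250, 2.860000]
step 5: m = 2.815625, f(m) = -0.231664 < 0 → root in [2.815625, 2.860000]
Midpoint of [2.815625, 2.860000] = 2.837813

2.83781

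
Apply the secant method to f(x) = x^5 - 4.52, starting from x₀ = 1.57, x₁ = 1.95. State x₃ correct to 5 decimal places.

1.41608

Secant update: x_(k+1) = x_k − f(x_k)·(x_k − x_(k-1))/(f(x_k) − f(x_(k-1))).
f(x_0) = 5.018899, f(x_1) = 23.675062
x_2 = 1.950000 - (23.675062)·(1.950000 - 1.570000)/(23.675062 - (5.018899)) = 1.467772; f(x_2) = 2.292289
x_3 = 1.467772 - (2.292289)·(1.467772 - 1.950000)/(2.292289 - (23.675062)) = 1.416076; f(x_3) = 1.174200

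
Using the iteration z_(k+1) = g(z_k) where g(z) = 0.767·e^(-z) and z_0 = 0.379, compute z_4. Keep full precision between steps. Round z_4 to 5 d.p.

0.47118

z_1 = g(0.379000) = 0.525046
z_2 = g(0.525046) = 0.453702
z_3 = g(0.453702) = 0.487254
z_4 = g(0.487254) = 0.471177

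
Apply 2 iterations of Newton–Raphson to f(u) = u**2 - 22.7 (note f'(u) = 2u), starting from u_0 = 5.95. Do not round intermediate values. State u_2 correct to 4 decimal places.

4.7659

u_0 = 5.950000: f = 12.702500, f' = 11.900000 → u_1 = 5.950000 - (12.702500)/(11.900000) = 4.882563
u_1 = 4.882563: f = 1.139422, f' = 9.765126 → u_2 = 4.882563 - (1.139422)/(9.765126) = 4.765880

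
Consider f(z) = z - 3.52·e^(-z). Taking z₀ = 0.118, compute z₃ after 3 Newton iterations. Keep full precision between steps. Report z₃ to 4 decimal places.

1.1332

f'(z) = 1 + 3.52·e^(-z)
z_0 = 0.118000: f = -3.010210, f' = 4.128210 → z_1 = 0.118000 - (-3.010210)/(4.128210) = 0.847180
z_1 = 0.847180: f = -0.661568, f' = 2.508749 → z_2 = 0.847180 - (-0.661568)/(2.508749) = 1.110885
z_2 = 1.110885: f = -0.048137, f' = 2.159021 → z_3 = 1.110885 - (-0.048137)/(2.159021) = 1.133180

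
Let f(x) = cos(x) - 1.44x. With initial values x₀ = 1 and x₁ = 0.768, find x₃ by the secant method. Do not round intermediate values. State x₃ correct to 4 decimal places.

0.5811

Secant update: x_(k+1) = x_k − f(x_k)·(x_k − x_(k-1))/(f(x_k) − f(x_(k-1))).
f(x_0) = -0.899698, f(x_1) = -0.386618
x_2 = 0.768000 - (-0.386618)·(0.768000 - 1.000000)/(-0.386618 - (-0.899698)) = 0.593182; f(x_2) = -0.025016
x_3 = 0.593182 - (-0.025016)·(0.593182 - 0.768000)/(-0.025016 - (-0.386618)) = 0.581088; f(x_3) = -0.000901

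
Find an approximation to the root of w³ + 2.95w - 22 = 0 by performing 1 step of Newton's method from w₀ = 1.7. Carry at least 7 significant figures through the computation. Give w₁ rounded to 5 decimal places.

f'(w) = 3w² + 2.95
w_0 = 1.700000: f = -12.072000, f' = 11.620000 → w_1 = 1.700000 - (-12.072000)/(11.620000) = 2.738898

2.73890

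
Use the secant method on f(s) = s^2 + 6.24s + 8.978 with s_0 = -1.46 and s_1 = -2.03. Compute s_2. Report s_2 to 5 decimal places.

-2.18698

f(s_0) = 1.999200, f(s_1) = 0.431700
s_2 = -2.030000 - (0.431700)·(-2.030000 - -1.460000)/(0.431700 - (1.999200)) = -2.186982; f(s_2) = 0.114123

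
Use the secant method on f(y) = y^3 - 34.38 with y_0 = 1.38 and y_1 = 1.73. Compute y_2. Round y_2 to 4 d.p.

f(y_0) = -31.751928, f(y_1) = -29.202283
y_2 = 1.730000 - (-29.202283)·(1.730000 - 1.380000)/(-29.202283 - (-31.751928)) = 5.738715; f(y_2) = 154.612197

5.7387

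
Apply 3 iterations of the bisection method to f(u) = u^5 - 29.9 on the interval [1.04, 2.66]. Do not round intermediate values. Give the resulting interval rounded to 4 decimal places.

[1.8500, 2.0525]

f(1.040000) = -28.683347, f(2.660000) = 103.270547 (opposite signs)
step 1: m = 1.850000, f(m) = -8.230013 < 0 → root in [1.850000, 2.660000]
step 2: m = 2.255000, f(m) = 28.408616 > 0 → root in [1.850000, 2.255000]
step 3: m = 2.052500, f(m) = 6.526364 > 0 → root in [1.850000, 2.052500]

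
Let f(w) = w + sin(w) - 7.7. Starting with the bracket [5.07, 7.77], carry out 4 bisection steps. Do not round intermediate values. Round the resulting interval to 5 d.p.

[6.92625, 7.09500]

f(5.070000) = -3.566736, f(7.770000) = 1.066476 (opposite signs)
step 1: m = 6.420000, f(m) = -1.143612 < 0 → root in [6.420000, 7.770000]
step 2: m = 7.095000, f(m) = 0.120537 > 0 → root in [6.420000, 7.095000]
step 3: m = 6.757500, f(m) = -0.485771 < 0 → root in [6.757500, 7.095000]
step 4: m = 6.926250, f(m) = -0.174099 < 0 → root in [6.926250, 7.095000]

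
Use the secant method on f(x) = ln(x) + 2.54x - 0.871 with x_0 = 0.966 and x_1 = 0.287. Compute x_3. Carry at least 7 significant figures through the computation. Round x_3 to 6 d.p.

0.572012

f(x_0) = 1.548049, f(x_1) = -1.390293
x_2 = 0.287000 - (-1.390293)·(0.287000 - 0.966000)/(-1.390293 - (1.548049)) = 0.608273; f(x_2) = 0.176881
x_3 = 0.608273 - (0.176881)·(0.608273 - 0.287000)/(0.176881 - (-1.390293)) = 0.572012; f(x_3) = 0.023315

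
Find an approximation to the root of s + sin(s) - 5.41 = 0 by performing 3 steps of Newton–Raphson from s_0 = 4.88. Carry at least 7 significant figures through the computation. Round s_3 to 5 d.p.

Newton update: s ← s − f(s)/f'(s).
f'(s) = 1 + cos(s)
s_0 = 4.880000: f = -1.515986, f' = 1.166827 → s_1 = 4.880000 - (-1.515986)/(1.166827) = 6.179238
s_1 = 6.179238: f = 0.665477, f' = 1.994602 → s_2 = 6.179238 - (0.665477)/(1.994602) = 5.845599
s_2 = 5.845599: f = 0.011844, f' = 1.905777 → s_3 = 5.845599 - (0.011844)/(1.905777) = 5.839384

5.83938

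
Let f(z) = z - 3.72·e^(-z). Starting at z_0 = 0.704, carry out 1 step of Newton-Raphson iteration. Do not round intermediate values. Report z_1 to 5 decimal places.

f'(z) = 1 + 3.72·e^(-z)
z_0 = 0.704000: f = -1.135923, f' = 2.839923 → z_1 = 0.704000 - (-1.135923)/(2.839923) = 1.103984

1.10398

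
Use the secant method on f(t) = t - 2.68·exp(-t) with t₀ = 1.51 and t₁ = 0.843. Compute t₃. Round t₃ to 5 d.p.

Secant update: t_(k+1) = t_k − f(t_k)·(t_k − t_(k-1))/(f(t_k) − f(t_(k-1))).
f(t_0) = 0.917961, f(t_1) = -0.310518
t_2 = 0.843000 - (-0.310518)·(0.843000 - 1.510000)/(-0.310518 - (0.917961)) = 1.011595; f(t_2) = 0.037044
t_3 = 1.011595 - (0.037044)·(1.011595 - 0.843000)/(0.037044 - (-0.310518)) = 0.993626; f(t_3) = 0.001405

0.99363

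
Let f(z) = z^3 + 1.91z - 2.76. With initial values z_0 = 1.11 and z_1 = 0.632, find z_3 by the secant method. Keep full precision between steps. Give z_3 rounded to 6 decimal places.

0.975732

f(z_0) = 0.727731, f(z_1) = -1.300444
z_2 = 0.632000 - (-1.300444)·(0.632000 - 1.110000)/(-1.300444 - (0.727731)) = 0.938488; f(z_2) = -0.140903
z_3 = 0.938488 - (-0.140903)·(0.938488 - 0.632000)/(-0.140903 - (-1.300444)) = 0.975732; f(z_3) = 0.032596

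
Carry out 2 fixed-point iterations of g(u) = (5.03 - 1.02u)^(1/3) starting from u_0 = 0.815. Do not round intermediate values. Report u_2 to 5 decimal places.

1.50140

u_1 = g(0.815000) = 1.613262
u_2 = g(1.613262) = 1.501402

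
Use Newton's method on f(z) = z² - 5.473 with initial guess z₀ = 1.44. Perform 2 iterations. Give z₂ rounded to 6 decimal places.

2.354501

Newton update: z ← z − f(z)/f'(z).
f'(z) = 2z
z_0 = 1.440000: f = -3.399400, f' = 2.880000 → z_1 = 1.440000 - (-3.399400)/(2.880000) = 2.620347
z_1 = 2.620347: f = 1.393220, f' = 5.240694 → z_2 = 2.620347 - (1.393220)/(5.240694) = 2.354501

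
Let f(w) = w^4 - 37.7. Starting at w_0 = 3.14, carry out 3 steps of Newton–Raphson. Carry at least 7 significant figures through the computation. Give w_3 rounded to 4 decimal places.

2.4781

f'(w) = 4w^3
w_0 = 3.140000: f = 59.511712, f' = 123.836576 → w_1 = 3.140000 - (59.511712)/(123.836576) = 2.659433
w_1 = 2.659433: f = 12.321479, f' = 75.236293 → w_2 = 2.659433 - (12.321479)/(75.236293) = 2.495663
w_2 = 2.495663: f = 1.092146, f' = 62.175294 → w_3 = 2.495663 - (1.092146)/(62.175294) = 2.478097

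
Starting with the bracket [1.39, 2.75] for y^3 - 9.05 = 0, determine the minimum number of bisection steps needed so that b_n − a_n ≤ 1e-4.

14

Initial width b − a = 2.75 − 1.39 = 1.360000.
After n steps the width is (b−a)/2^n; need (b−a)/2^n ≤ 1e-4.
So n ≥ log₂(1.360000/1e-4) = log₂(13600.0000) ≈ 13.7313.
Hence n = 14.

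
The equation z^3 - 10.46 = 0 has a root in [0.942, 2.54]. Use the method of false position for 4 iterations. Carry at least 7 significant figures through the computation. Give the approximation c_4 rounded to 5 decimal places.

f(0.942000) = -9.624103, f(2.540000) = 5.927064
step 1: c = 1.930949, f(c) = -3.260329 < 0 → new bracket [1.930949, 2.540000]
step 2: c = 2.147083, f(c) = -0.562020 < 0 → new bracket [2.147083, 2.540000]
step 3: c = 2.181114, f(c) = -0.083882 < 0 → new bracket [2.181114, 2.540000]
step 4: c = 2.186122, f(c) = -0.012242 < 0 → new bracket [2.186122, 2.540000]

2.18612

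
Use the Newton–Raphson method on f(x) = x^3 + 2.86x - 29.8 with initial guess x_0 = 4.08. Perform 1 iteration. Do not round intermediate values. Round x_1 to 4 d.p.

f'(x) = 3x^2 + 2.86
x_0 = 4.080000: f = 49.786112, f' = 52.799200 → x_1 = 4.080000 - (49.786112)/(52.799200) = 3.137067

3.1371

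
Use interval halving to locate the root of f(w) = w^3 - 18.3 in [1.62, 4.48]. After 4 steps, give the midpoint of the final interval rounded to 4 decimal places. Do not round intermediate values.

2.6031

f(1.620000) = -14.048472, f(4.480000) = 71.615392 (opposite signs)
step 1: m = 3.050000, f(m) = 10.072625 > 0 → root in [1.620000, 3.050000]
step 2: m = 2.335000, f(m) = -5.569055 < 0 → root in [2.335000, 3.050000]
step 3: m = 2.692500, f(m) = 1.219430 > 0 → root in [2.335000, 2.692500]
step 4: m = 2.513750, f(m) = -2.415767 < 0 → root in [2.513750, 2.692500]
Midpoint of [2.513750, 2.692500] = 2.603125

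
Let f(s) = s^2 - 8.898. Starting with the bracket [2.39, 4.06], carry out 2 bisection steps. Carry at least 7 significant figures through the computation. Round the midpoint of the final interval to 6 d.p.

3.016250

f(2.390000) = -3.185900, f(4.060000) = 7.585600 (opposite signs)
step 1: m = 3.225000, f(m) = 1.502625 > 0 → root in [2.390000, 3.225000]
step 2: m = 2.807500, f(m) = -1.015944 < 0 → root in [2.807500, 3.225000]
Midpoint of [2.807500, 3.225000] = 3.016250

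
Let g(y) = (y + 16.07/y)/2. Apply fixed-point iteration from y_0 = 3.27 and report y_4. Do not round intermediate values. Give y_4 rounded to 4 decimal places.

4.0087

y_1 = g(3.270000) = 4.092187
y_2 = g(4.092187) = 4.009591
y_3 = g(4.009591) = 4.008741
y_4 = g(4.008741) = 4.008740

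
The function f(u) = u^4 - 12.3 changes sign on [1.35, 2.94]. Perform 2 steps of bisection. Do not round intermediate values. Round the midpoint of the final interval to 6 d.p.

1.946250

f(1.350000) = -8.978494, f(2.940000) = 62.411821 (opposite signs)
step 1: m = 2.145000, f(m) = 8.869431 > 0 → root in [1.350000, 2.145000]
step 2: m = 1.747500, f(m) = -2.974573 < 0 → root in [1.747500, 2.145000]
Midpoint of [1.747500, 2.145000] = 1.946250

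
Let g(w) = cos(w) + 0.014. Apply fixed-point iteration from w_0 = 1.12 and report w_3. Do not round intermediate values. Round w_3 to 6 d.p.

0.624119

w_1 = g(1.120000) = 0.449682
w_2 = g(0.449682) = 0.914585
w_3 = g(0.914585) = 0.624119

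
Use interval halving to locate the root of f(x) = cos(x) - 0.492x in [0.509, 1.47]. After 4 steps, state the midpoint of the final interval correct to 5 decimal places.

f(0.509000) = 0.622804, f(1.470000) = -0.622614 (opposite signs)
step 1: m = 0.989500, f(m) = 0.062274 > 0 → root in [0.989500, 1.470000]
step 2: m = 1.229750, f(m) = -0.270564 < 0 → root in [0.989500, 1.229750]
step 3: m = 1.109625, f(m) = -0.100938 < 0 → root in [0.989500, 1.109625]
step 4: m = 1.049562, f(m) = -0.018434 < 0 → root in [0.989500, 1.049562]
Midpoint of [0.989500, 1.049562] = 1.019531

1.01953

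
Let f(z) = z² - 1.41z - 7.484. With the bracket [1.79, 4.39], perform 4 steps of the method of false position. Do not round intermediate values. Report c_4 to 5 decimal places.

f(1.790000) = -6.803800, f(4.390000) = 5.598200
step 1: c = 3.216373, f(c) = -1.674030 < 0 → new bracket [3.216373, 4.390000]
step 2: c = 3.486536, f(c) = -0.244082 < 0 → new bracket [3.486536, 4.390000]
step 3: c = 3.524281, f(c) = -0.032677 < 0 → new bracket [3.524281, 4.390000]
step 4: c = 3.529305, f(c) = -0.004324 < 0 → new bracket [3.529305, 4.390000]

3.52931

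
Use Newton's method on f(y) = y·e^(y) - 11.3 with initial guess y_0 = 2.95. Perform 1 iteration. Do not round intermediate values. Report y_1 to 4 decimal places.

2.3529

f'(y) = (y + 1)·e^(y)
y_0 = 2.950000: f = 45.062563, f' = 75.468517 → y_1 = 2.950000 - (45.062563)/(75.468517) = 2.352896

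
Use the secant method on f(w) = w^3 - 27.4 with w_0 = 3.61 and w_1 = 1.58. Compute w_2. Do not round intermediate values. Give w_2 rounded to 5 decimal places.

2.68472

f(w_0) = 19.645881, f(w_1) = -23.455688
w_2 = 1.580000 - (-23.455688)·(1.580000 - 3.610000)/(-23.455688 - (19.645881)) = 2.684717; f(w_2) = -8.049346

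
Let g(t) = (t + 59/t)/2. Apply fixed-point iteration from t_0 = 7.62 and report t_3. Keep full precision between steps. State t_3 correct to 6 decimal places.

7.681146

t_1 = g(7.620000) = 7.681391
t_2 = g(7.681391) = 7.681146
t_3 = g(7.681146) = 7.681146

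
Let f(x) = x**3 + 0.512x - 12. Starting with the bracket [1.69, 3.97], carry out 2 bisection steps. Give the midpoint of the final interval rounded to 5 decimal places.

1.97500

f(1.690000) = -6.307911, f(3.970000) = 52.603413 (opposite signs)
step 1: m = 2.830000, f(m) = 12.114147 > 0 → root in [1.690000, 2.830000]
step 2: m = 2.260000, f(m) = 0.700296 > 0 → root in [1.690000, 2.260000]
Midpoint of [1.690000, 2.260000] = 1.975000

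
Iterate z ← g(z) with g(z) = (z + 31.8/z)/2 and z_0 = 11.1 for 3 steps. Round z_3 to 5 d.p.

z_1 = g(11.100000) = 6.982432
z_2 = g(6.982432) = 5.768360
z_3 = g(5.768360) = 5.640596

5.64060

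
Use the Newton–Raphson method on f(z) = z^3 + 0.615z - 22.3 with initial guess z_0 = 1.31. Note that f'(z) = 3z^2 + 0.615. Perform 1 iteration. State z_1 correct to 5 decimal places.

z_0 = 1.310000: f = -19.246259, f' = 5.763300 → z_1 = 1.310000 - (-19.246259)/(5.763300) = 4.649451

4.64945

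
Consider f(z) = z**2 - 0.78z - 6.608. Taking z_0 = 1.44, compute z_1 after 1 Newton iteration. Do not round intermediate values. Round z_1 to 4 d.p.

4.1341

Newton update: z ← z − f(z)/f'(z).
f'(z) = 2z - 0.78
z_0 = 1.440000: f = -5.657600, f' = 2.100000 → z_1 = 1.440000 - (-5.657600)/(2.100000) = 4.134095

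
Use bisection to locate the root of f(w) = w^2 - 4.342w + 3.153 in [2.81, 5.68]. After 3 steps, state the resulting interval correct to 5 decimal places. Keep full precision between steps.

[3.16875, 3.52750]

f(2.810000) = -1.151920, f(5.680000) = 10.752840 (opposite signs)
step 1: m = 4.245000, f(m) = 2.741235 > 0 → root in [2.810000, 4.245000]
step 2: m = 3.527500, f(m) = 0.279851 > 0 → root in [2.810000, 3.527500]
step 3: m = 3.168750, f(m) = -0.564736 < 0 → root in [3.168750, 3.527500]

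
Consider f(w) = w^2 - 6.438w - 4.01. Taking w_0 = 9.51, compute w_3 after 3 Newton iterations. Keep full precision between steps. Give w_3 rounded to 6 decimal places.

f'(w) = 2w - 6.438
w_0 = 9.510000: f = 25.204720, f' = 12.582000 → w_1 = 9.510000 - (25.204720)/(12.582000) = 7.506764
w_1 = 7.506764: f = 4.012956, f' = 8.575527 → w_2 = 7.506764 - (4.012956)/(8.575527) = 7.038809
w_2 = 7.038809: f = 0.218981, f' = 7.639618 → w_3 = 7.038809 - (0.218981)/(7.639618) = 7.010145

7.010145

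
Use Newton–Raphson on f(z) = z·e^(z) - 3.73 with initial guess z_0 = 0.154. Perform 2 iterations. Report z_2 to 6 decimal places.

2.115545

f'(z) = (z + 1)·e^(z)
z_0 = 0.154000: f = -3.550360, f' = 1.346130 → z_1 = 0.154000 - (-3.550360)/(1.346130) = 2.791456
z_1 = 2.791456: f = 41.783993, f' = 61.818741 → z_2 = 2.791456 - (41.783993)/(61.818741) = 2.115545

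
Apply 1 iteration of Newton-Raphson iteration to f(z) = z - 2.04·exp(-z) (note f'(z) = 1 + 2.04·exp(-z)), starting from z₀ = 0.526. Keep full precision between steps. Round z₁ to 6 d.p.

z_0 = 0.526000: f = -0.679567, f' = 2.205567 → z_1 = 0.526000 - (-0.679567)/(2.205567) = 0.834114

0.834114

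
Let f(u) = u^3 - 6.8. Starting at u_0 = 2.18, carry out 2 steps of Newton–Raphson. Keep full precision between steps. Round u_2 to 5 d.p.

Newton update: u ← u − f(u)/f'(u).
f'(u) = 3u^2
u_0 = 2.180000: f = 3.560232, f' = 14.257200 → u_1 = 2.180000 - (3.560232)/(14.257200) = 1.930285
u_1 = 1.930285: f = 0.392246, f' = 11.178004 → u_2 = 1.930285 - (0.392246)/(11.178004) = 1.895194

1.89519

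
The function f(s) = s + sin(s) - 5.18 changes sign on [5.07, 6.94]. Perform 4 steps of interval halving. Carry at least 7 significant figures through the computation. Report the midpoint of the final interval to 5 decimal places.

5.71281

f(5.070000) = -1.046736, f(6.940000) = 2.370597 (opposite signs)
step 1: m = 6.005000, f(m) = 0.550389 > 0 → root in [5.070000, 6.005000]
step 2: m = 5.537500, f(m) = -0.320975 < 0 → root in [5.537500, 6.005000]
step 3: m = 5.771250, f(m) = 0.101385 > 0 → root in [5.537500, 5.771250]
step 4: m = 5.654375, f(m) = -0.113808 < 0 → root in [5.654375, 5.771250]
Midpoint of [5.654375, 5.771250] = 5.712813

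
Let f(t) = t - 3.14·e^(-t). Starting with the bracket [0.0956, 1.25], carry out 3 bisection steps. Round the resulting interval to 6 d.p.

f(0.095600) = -2.758118, f(1.250000) = 0.350375 (opposite signs)
step 1: m = 0.672800, f(m) = -0.929472 < 0 → root in [0.672800, 1.250000]
step 2: m = 0.961400, f(m) = -0.239202 < 0 → root in [0.961400, 1.250000]
step 3: m = 1.105700, f(m) = 0.066426 > 0 → root in [0.961400, 1.105700]

[0.961400, 1.105700]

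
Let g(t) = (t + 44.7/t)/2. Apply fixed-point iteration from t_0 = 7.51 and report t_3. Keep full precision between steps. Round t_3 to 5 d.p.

6.68581

t_1 = g(7.510000) = 6.731032
t_2 = g(6.731032) = 6.685958
t_3 = g(6.685958) = 6.685806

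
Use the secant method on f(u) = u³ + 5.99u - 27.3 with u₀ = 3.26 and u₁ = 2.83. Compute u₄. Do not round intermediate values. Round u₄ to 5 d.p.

2.36130

Secant update: u_(k+1) = u_k − f(u_k)·(u_k − u_(k-1))/(f(u_k) − f(u_(k-1))).
f(u_0) = 26.873376, f(u_1) = 12.316887
u_2 = 2.830000 - (12.316887)·(2.830000 - 3.260000)/(12.316887 - (26.873376)) = 2.466158; f(u_2) = 2.471301
u_3 = 2.466158 - (2.471301)·(2.466158 - 2.830000)/(2.471301 - (12.316887)) = 2.374832; f(u_3) = 0.318875
u_4 = 2.374832 - (0.318875)·(2.374832 - 2.466158)/(0.318875 - (2.471301)) = 2.361302; f(u_4) = 0.010218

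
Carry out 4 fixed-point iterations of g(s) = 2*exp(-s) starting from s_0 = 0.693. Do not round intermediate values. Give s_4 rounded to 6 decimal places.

0.767022

s_1 = g(0.693000) = 1.000147
s_2 = g(1.000147) = 0.735651
s_3 = g(0.735651) = 0.958387
s_4 = g(0.958387) = 0.767022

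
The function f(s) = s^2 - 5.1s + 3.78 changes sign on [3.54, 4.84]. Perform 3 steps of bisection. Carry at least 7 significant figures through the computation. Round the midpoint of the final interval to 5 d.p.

f(3.540000) = -1.742400, f(4.840000) = 2.521600 (opposite signs)
step 1: m = 4.190000, f(m) = -0.032900 < 0 → root in [4.190000, 4.840000]
step 2: m = 4.515000, f(m) = 1.138725 > 0 → root in [4.190000, 4.515000]
step 3: m = 4.352500, f(m) = 0.526506 > 0 → root in [4.190000, 4.352500]
Midpoint of [4.190000, 4.352500] = 4.271250

4.27125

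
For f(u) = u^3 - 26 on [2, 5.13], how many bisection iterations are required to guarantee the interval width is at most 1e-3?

12

Initial width b − a = 5.13 − 2 = 3.130000.
After n steps the width is (b−a)/2^n; need (b−a)/2^n ≤ 1e-3.
So n ≥ log₂(3.130000/1e-3) = log₂(3130.0000) ≈ 11.6119.
Hence n = 12.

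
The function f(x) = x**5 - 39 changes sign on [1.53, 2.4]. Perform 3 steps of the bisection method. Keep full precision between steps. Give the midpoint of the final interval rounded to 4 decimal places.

f(1.530000) = -30.615886, f(2.400000) = 40.626240 (opposite signs)
step 1: m = 1.965000, f(m) = -9.703700 < 0 → root in [1.965000, 2.400000]
step 2: m = 2.182500, f(m) = 10.518931 > 0 → root in [1.965000, 2.182500]
step 3: m = 2.073750, f(m) = -0.648532 < 0 → root in [2.073750, 2.182500]
Midpoint of [2.073750, 2.182500] = 2.128125

2.1281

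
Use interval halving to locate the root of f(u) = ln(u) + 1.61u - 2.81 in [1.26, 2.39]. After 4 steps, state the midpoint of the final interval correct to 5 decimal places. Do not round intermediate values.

f(1.260000) = -0.550288, f(2.390000) = 1.909193 (opposite signs)
step 1: m = 1.825000, f(m) = 0.729830 > 0 → root in [1.260000, 1.825000]
step 2: m = 1.542500, f(m) = 0.106829 > 0 → root in [1.260000, 1.542500]
step 3: m = 1.401250, f(m) = -0.216623 < 0 → root in [1.401250, 1.542500]
step 4: m = 1.471875, f(m) = -0.053744 < 0 → root in [1.471875, 1.542500]
Midpoint of [1.471875, 1.542500] = 1.507188

1.50719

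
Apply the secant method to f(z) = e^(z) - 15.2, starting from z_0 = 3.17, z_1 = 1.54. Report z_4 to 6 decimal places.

Secant update: z_(k+1) = z_k − f(z_k)·(z_k − z_(k-1))/(f(z_k) − f(z_(k-1))).
f(z_0) = 8.607484, f(z_1) = -10.535410
z_2 = 1.540000 - (-10.535410)·(1.540000 - 3.170000)/(-10.535410 - (8.607484)) = 2.437081; f(z_2) = -3.760405
z_3 = 2.437081 - (-3.760405)·(2.437081 - 1.540000)/(-3.760405 - (-10.535410)) = 2.934997; f(z_3) = 3.621448
z_4 = 2.934997 - (3.621448)·(2.934997 - 2.437081)/(3.621448 - (-3.760405)) = 2.690725; f(z_4) = -0.457636

2.690725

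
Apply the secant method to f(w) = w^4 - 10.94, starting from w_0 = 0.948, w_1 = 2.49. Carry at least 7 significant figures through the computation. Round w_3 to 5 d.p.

1.60429

f(w_0) = -10.132331, f(w_1) = 27.501240
w_2 = 2.490000 - (27.501240)·(2.490000 - 0.948000)/(27.501240 - (-10.132331)) = 1.363163; f(w_2) = -7.487046
w_3 = 1.363163 - (-7.487046)·(1.363163 - 2.490000)/(-7.487046 - (27.501240)) = 1.604291; f(w_3) = -4.315805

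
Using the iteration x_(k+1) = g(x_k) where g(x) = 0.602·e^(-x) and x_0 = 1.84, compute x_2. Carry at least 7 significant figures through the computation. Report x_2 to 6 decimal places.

0.547110

x_1 = g(1.840000) = 0.095608
x_2 = g(0.095608) = 0.547110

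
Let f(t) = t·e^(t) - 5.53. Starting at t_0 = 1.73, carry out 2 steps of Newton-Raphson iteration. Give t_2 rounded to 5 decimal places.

1.38812

f'(t) = (t + 1)·e^(t)
t_0 = 1.730000: f = 4.228331, f' = 15.398985 → t_1 = 1.730000 - (4.228331)/(15.398985) = 1.455415
t_1 = 1.455415: f = 0.708289, f' = 10.524551 → t_2 = 1.455415 - (0.708289)/(10.524551) = 1.388116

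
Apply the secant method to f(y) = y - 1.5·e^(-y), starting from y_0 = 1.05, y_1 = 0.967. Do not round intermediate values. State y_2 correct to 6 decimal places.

0.710640

f(y_0) = 0.525093, f(y_1) = 0.396667
y_2 = 0.967000 - (0.396667)·(0.967000 - 1.050000)/(0.396667 - (0.525093)) = 0.710640; f(y_2) = -0.026354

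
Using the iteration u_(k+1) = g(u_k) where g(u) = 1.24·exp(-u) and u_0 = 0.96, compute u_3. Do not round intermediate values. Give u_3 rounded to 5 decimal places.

0.57339

u_1 = g(0.960000) = 0.474787
u_2 = g(0.474787) = 0.771302
u_3 = g(0.771302) = 0.573389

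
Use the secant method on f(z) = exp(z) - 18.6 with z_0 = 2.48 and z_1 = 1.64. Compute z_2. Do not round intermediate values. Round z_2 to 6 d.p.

3.304235

f(z_0) = -6.658736, f(z_1) = -13.444830
z_2 = 1.640000 - (-13.444830)·(1.640000 - 2.480000)/(-13.444830 - (-6.658736)) = 3.304235; f(z_2) = 8.627708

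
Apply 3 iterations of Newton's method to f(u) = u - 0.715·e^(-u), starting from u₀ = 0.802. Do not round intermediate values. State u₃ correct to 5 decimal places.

0.45406

Newton update: u ← u − f(u)/f'(u).
f'(u) = 1 + 0.715·e^(-u)
u_0 = 0.802000: f = 0.481372, f' = 1.320628 → u_1 = 0.802000 - (0.481372)/(1.320628) = 0.437498
u_1 = 0.437498: f = -0.024142, f' = 1.461640 → u_2 = 0.437498 - (-0.024142)/(1.461640) = 0.454015
u_2 = 0.454015: f = -0.000063, f' = 1.454077 → u_3 = 0.454015 - (-0.000063)/(1.454077) = 0.454058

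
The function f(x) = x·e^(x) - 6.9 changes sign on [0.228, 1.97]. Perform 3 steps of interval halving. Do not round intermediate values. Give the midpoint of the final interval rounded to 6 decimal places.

1.425625

f(0.228000) = -6.613613, f(1.970000) = 7.226233 (opposite signs)
step 1: m = 1.099000, f(m) = -3.601721 < 0 → root in [1.099000, 1.970000]
step 2: m = 1.534500, f(m) = 0.218554 > 0 → root in [1.099000, 1.534500]
step 3: m = 1.316750, f(m) = -1.986844 < 0 → root in [1.316750, 1.534500]
Midpoint of [1.316750, 1.534500] = 1.425625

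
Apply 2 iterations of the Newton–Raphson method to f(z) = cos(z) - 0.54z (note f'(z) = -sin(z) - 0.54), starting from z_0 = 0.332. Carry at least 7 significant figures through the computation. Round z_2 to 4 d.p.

Newton update: z ← z − f(z)/f'(z).
z_0 = 0.332000: f = 0.766112, f' = -0.865934 → z_1 = 0.332000 - (0.766112)/(-0.865934) = 1.216723
z_1 = 1.216723: f = -0.310309, f' = -1.477968 → z_2 = 1.216723 - (-0.310309)/(-1.477968) = 1.006766

1.0068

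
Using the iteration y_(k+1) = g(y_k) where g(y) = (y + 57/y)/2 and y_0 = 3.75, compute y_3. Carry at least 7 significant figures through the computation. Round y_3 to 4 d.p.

7.5523

y_1 = g(3.750000) = 9.475000
y_2 = g(9.475000) = 7.745416
y_3 = g(7.745416) = 7.552304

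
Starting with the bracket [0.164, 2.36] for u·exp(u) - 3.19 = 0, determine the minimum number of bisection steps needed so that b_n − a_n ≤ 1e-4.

Initial width b − a = 2.36 − 0.164 = 2.196000.
After n steps the width is (b−a)/2^n; need (b−a)/2^n ≤ 1e-4.
So n ≥ log₂(2.196000/1e-4) = log₂(21960.0000) ≈ 14.4226.
Hence n = 15.

15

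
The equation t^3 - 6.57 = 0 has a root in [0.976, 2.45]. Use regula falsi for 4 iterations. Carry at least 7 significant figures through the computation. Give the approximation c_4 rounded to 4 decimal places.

1.8676

f(0.976000) = -5.640286, f(2.450000) = 8.136125
step 1: c = 1.579479, f(c) = -2.629585 < 0 → new bracket [1.579479, 2.450000]
step 2: c = 1.792109, f(c) = -0.814365 < 0 → new bracket [1.792109, 2.450000]
step 3: c = 1.851968, f(c) = -0.218152 < 0 → new bracket [1.851968, 2.450000]
step 4: c = 1.867584, f(c) = -0.056113 < 0 → new bracket [1.867584, 2.450000]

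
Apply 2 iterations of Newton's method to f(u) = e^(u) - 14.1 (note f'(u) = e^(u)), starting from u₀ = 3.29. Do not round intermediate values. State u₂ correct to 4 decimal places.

u_0 = 3.290000: f = 12.742864, f' = 26.842864 → u_1 = 3.290000 - (12.742864)/(26.842864) = 2.815279
u_1 = 2.815279: f = 2.597838, f' = 16.697838 → u_2 = 2.815279 - (2.597838)/(16.697838) = 2.659700

2.6597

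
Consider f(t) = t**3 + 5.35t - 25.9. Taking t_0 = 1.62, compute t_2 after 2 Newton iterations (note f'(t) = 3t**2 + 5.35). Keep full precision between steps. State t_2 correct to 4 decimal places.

2.3823

t_0 = 1.620000: f = -12.981472, f' = 13.223200 → t_1 = 1.620000 - (-12.981472)/(13.223200) = 2.601719
t_1 = 2.601719: f = 5.630091, f' = 25.656832 → t_2 = 2.601719 - (5.630091)/(25.656832) = 2.382281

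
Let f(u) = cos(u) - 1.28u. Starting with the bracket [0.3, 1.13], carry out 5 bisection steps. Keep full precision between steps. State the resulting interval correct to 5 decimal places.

[0.61125, 0.63719]

f(0.300000) = 0.571336, f(1.130000) = -1.019740 (opposite signs)
step 1: m = 0.715000, f(m) = -0.160107 < 0 → root in [0.300000, 0.715000]
step 2: m = 0.507500, f(m) = 0.224362 > 0 → root in [0.507500, 0.715000]
step 3: m = 0.611250, f(m) = 0.036531 > 0 → root in [0.611250, 0.715000]
step 4: m = 0.663125, f(m) = -0.060728 < 0 → root in [0.611250, 0.663125]
step 5: m = 0.637188, f(m) = -0.011828 < 0 → root in [0.611250, 0.637188]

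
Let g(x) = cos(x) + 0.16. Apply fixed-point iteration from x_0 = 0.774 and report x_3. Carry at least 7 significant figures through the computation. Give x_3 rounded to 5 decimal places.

x_1 = g(0.774000) = 0.875120
x_2 = g(0.875120) = 0.800904
x_3 = g(0.800904) = 0.856058

0.85606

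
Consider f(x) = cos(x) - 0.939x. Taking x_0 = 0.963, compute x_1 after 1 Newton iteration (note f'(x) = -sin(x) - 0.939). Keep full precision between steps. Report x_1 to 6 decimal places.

x_0 = 0.963000: f = -0.333197, f' = -1.759908 → x_1 = 0.963000 - (-0.333197)/(-1.759908) = 0.773674

0.773674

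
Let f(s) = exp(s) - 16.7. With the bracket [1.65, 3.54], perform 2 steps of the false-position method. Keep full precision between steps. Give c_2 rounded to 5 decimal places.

False-position update: c = (a·f(b) − b·f(a))/(f(b) − f(a)); replace the endpoint whose sign matches f(c).
f(1.650000) = -11.493020, f(3.540000) = 17.766919
step 1: c = 2.392374, f(c) = -5.760570 < 0 → new bracket [2.392374, 3.540000]
step 2: c = 2.673363, f(c) = -2.211382 < 0 → new bracket [2.673363, 3.540000]

2.67336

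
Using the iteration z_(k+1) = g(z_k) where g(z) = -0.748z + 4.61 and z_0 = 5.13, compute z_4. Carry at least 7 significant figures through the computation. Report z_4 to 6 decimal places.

3.417626

z_1 = g(5.130000) = 0.772760
z_2 = g(0.772760) = 4.031976
z_3 = g(4.031976) = 1.594082
z_4 = g(1.594082) = 3.417626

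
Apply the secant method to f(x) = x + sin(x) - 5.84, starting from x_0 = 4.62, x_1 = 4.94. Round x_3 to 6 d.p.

f(x_0) = -2.215735, f(x_1) = -1.874208
x_2 = 4.940000 - (-1.874208)·(4.940000 - 4.620000)/(-1.874208 - (-2.215735)) = 6.696074; f(x_2) = 1.257331
x_3 = 6.696074 - (1.257331)·(6.696074 - 4.940000)/(1.257331 - (-1.874208)) = 5.991000; f(x_3) = -0.137045

5.991000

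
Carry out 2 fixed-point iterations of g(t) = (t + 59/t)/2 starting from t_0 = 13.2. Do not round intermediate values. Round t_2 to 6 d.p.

7.756474

t_1 = g(13.200000) = 8.834848
t_2 = g(8.834848) = 7.756474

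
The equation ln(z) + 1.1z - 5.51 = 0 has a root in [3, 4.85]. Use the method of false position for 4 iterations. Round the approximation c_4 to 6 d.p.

f(3.000000) = -1.111388, f(4.850000) = 1.403979
step 1: c = 3.817403, f(c) = 0.028713 > 0 → new bracket [3.000000, 3.817403]
step 2: c = 3.796817, f(c) = 0.000661 > 0 → new bracket [3.000000, 3.796817]
step 3: c = 3.796343, f(c) = 0.000015 > 0 → new bracket [3.000000, 3.796343]
step 4: c = 3.796332, f(c) = 0.000000 > 0 → new bracket [3.000000, 3.796332]

3.796332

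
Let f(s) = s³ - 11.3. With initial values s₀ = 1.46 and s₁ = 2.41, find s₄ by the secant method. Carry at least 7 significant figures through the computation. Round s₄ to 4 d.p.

2.2442

f(s_0) = -8.187864, f(s_1) = 2.697521
s_2 = 2.410000 - (2.697521)·(2.410000 - 1.460000)/(2.697521 - (-8.187864)) = 2.174579; f(s_2) = -1.016860
s_3 = 2.174579 - (-1.016860)·(2.174579 - 2.410000)/(-1.016860 - (2.697521)) = 2.239029; f(s_3) = -0.075189
s_4 = 2.239029 - (-0.075189)·(2.239029 - 2.174579)/(-0.075189 - (-1.016860)) = 2.244175; f(s_4) = 0.002384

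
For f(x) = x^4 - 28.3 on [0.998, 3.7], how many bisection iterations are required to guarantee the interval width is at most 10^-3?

Initial width b − a = 3.7 − 0.998 = 2.702000.
After n steps the width is (b−a)/2^n; need (b−a)/2^n ≤ 10^-3.
So n ≥ log₂(2.702000/10^-3) = log₂(2702.0000) ≈ 11.3998.
Hence n = 12.

12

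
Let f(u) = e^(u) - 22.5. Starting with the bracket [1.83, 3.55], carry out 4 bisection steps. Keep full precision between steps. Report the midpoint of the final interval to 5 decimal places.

f(1.830000) = -16.266113, f(3.550000) = 12.313317 (opposite signs)
step 1: m = 2.690000, f(m) = -7.768324 < 0 → root in [2.690000, 3.550000]
step 2: m = 3.120000, f(m) = 0.146380 > 0 → root in [2.690000, 3.120000]
step 3: m = 2.905000, f(m) = -4.234756 < 0 → root in [2.905000, 3.120000]
step 4: m = 3.012500, f(m) = -2.161818 < 0 → root in [3.012500, 3.120000]
Midpoint of [3.012500, 3.120000] = 3.066250

3.06625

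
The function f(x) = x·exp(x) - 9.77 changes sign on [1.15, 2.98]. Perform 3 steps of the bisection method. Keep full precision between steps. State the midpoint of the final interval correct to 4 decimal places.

1.7219

f(1.150000) = -6.138078, f(2.980000) = 48.899694 (opposite signs)
step 1: m = 2.065000, f(m) = 6.513140 > 0 → root in [1.150000, 2.065000]
step 2: m = 1.607500, f(m) = -1.748061 < 0 → root in [1.607500, 2.065000]
step 3: m = 1.836250, f(m) = 1.748742 > 0 → root in [1.607500, 1.836250]
Midpoint of [1.607500, 1.836250] = 1.721875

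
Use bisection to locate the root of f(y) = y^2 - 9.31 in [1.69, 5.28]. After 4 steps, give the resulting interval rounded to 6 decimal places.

[3.036250, 3.260625]

f(1.690000) = -6.453900, f(5.280000) = 18.568400 (opposite signs)
step 1: m = 3.485000, f(m) = 2.835225 > 0 → root in [1.690000, 3.485000]
step 2: m = 2.587500, f(m) = -2.614844 < 0 → root in [2.587500, 3.485000]
step 3: m = 3.036250, f(m) = -0.091186 < 0 → root in [3.036250, 3.485000]
step 4: m = 3.260625, f(m) = 1.321675 > 0 → root in [3.036250, 3.260625]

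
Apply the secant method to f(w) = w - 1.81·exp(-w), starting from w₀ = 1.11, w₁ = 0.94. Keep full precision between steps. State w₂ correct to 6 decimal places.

0.798827

f(w_0) = 0.513498, f(w_1) = 0.232964
w_2 = 0.940000 - (0.232964)·(0.940000 - 1.110000)/(0.232964 - (0.513498)) = 0.798827; f(w_2) = -0.015412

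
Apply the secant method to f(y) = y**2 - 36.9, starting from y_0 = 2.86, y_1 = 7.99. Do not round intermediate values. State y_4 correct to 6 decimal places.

Secant update: y_(k+1) = y_k − f(y_k)·(y_k − y_(k-1))/(f(y_k) − f(y_(k-1))).
f(y_0) = -28.720400, f(y_1) = 26.940100
y_2 = 7.990000 - (26.940100)·(7.990000 - 2.860000)/(26.940100 - (-28.720400)) = 5.507041; f(y_2) = -6.572494
y_3 = 5.507041 - (-6.572494)·(5.507041 - 7.990000)/(-6.572494 - (26.940100)) = 5.994000; f(y_3) = -0.971969
y_4 = 5.994000 - (-0.971969)·(5.994000 - 5.507041)/(-0.971969 - (-6.572494)) = 6.078511; f(y_4) = 0.048296

6.078511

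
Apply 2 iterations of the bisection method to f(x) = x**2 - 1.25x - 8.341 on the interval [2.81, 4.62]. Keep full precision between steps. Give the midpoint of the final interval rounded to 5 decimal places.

3.48875

f(2.810000) = -3.957400, f(4.620000) = 7.228400 (opposite signs)
step 1: m = 3.715000, f(m) = 0.816475 > 0 → root in [2.810000, 3.715000]
step 2: m = 3.262500, f(m) = -1.775219 < 0 → root in [3.262500, 3.715000]
Midpoint of [3.262500, 3.715000] = 3.488750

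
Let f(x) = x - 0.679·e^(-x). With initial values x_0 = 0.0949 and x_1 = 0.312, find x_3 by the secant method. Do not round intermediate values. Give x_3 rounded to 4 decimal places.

0.4380

Secant update: x_(k+1) = x_k − f(x_k)·(x_k − x_(k-1))/(f(x_k) − f(x_(k-1))).
f(x_0) = -0.522626, f(x_1) = -0.185015
x_2 = 0.312000 - (-0.185015)·(0.312000 - 0.094900)/(-0.185015 - (-0.522626)) = 0.430974; f(x_2) = -0.010292
x_3 = 0.430974 - (-0.010292)·(0.430974 - 0.312000)/(-0.010292 - (-0.185015)) = 0.437982; f(x_3) = -0.000202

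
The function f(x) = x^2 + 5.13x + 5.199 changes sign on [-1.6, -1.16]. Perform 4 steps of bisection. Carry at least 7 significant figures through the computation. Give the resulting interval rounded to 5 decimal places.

[-1.40750, -1.38000]

f(-1.600000) = -0.449000, f(-1.160000) = 0.593800 (opposite signs)
step 1: m = -1.380000, f(m) = 0.024000 > 0 → root in [-1.600000, -1.380000]
step 2: m = -1.490000, f(m) = -0.224600 < 0 → root in [-1.490000, -1.380000]
step 3: m = -1.435000, f(m) = -0.103325 < 0 → root in [-1.435000, -1.380000]
step 4: m = -1.407500, f(m) = -0.040419 < 0 → root in [-1.407500, -1.380000]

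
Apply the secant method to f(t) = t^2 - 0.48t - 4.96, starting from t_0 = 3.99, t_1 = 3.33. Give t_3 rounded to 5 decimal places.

2.50891

Secant update: t_(k+1) = t_k − f(t_k)·(t_k − t_(k-1))/(f(t_k) − f(t_(k-1))).
f(t_0) = 9.044900, f(t_1) = 4.530500
t_2 = 3.330000 - (4.530500)·(3.330000 - 3.990000)/(4.530500 - (9.044900)) = 2.667646; f(t_2) = 0.875866
t_3 = 2.667646 - (0.875866)·(2.667646 - 3.330000)/(0.875866 - (4.530500)) = 2.508907; f(t_3) = 0.130340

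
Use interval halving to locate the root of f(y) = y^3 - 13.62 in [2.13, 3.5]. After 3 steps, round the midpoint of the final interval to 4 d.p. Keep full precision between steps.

2.3869

f(2.130000) = -3.956403, f(3.500000) = 29.255000 (opposite signs)
step 1: m = 2.815000, f(m) = 8.686693 > 0 → root in [2.130000, 2.815000]
step 2: m = 2.472500, f(m) = 1.495026 > 0 → root in [2.130000, 2.472500]
step 3: m = 2.301250, f(m) = -1.433152 < 0 → root in [2.301250, 2.472500]
Midpoint of [2.301250, 2.472500] = 2.386875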